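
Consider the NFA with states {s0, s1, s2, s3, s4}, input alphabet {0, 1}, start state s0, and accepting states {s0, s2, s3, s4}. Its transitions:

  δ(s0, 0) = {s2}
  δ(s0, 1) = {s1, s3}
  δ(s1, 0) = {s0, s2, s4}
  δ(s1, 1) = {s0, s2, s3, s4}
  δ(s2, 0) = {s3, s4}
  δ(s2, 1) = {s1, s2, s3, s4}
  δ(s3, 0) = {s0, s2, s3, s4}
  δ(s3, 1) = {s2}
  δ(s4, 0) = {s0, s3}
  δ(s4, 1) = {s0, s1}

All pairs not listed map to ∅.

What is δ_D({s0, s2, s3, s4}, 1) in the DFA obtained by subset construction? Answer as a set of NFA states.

δ(s0,1) = {s1, s3}; δ(s2,1) = {s1, s2, s3, s4}; δ(s3,1) = {s2}; δ(s4,1) = {s0, s1}.
Union: {s0, s1, s2, s3, s4}.

{s0, s1, s2, s3, s4}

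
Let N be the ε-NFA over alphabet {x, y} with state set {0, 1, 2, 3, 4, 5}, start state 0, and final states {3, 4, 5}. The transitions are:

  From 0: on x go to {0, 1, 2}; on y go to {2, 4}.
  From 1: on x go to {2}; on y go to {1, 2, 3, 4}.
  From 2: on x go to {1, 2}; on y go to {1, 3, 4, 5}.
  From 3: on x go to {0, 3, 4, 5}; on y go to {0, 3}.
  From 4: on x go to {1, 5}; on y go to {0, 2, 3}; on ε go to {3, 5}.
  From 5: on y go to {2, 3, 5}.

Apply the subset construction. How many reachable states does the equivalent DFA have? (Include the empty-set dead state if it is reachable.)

Start state of the DFA: {0} (ε-closure of the NFA start).
{0} --x--> {0, 1, 2}  [new]
{0} --y--> {2, 3, 4, 5}  [new]
{0, 1, 2} --x--> {0, 1, 2}  [seen]
{0, 1, 2} --y--> {1, 2, 3, 4, 5}  [new]
{2, 3, 4, 5} --x--> {0, 1, 2, 3, 4, 5}  [new]
{2, 3, 4, 5} --y--> {0, 1, 2, 3, 4, 5}  [seen]
{1, 2, 3, 4, 5} --x--> {0, 1, 2, 3, 4, 5}  [seen]
{1, 2, 3, 4, 5} --y--> {0, 1, 2, 3, 4, 5}  [seen]
{0, 1, 2, 3, 4, 5} --x--> {0, 1, 2, 3, 4, 5}  [seen]
{0, 1, 2, 3, 4, 5} --y--> {0, 1, 2, 3, 4, 5}  [seen]
Reachable DFA states: {0}, {0, 1, 2}, {2, 3, 4, 5}, {1, 2, 3, 4, 5}, {0, 1, 2, 3, 4, 5}.

5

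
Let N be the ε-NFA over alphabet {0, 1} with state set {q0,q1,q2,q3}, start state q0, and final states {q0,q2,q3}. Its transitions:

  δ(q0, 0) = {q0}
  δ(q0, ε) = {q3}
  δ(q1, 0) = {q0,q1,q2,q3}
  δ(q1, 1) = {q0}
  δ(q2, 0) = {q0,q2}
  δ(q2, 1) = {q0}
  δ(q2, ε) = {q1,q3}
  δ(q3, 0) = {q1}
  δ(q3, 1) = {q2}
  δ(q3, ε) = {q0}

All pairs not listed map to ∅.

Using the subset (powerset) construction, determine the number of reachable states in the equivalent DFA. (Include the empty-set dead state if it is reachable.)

Start state of the DFA: {q0,q3} (ε-closure of the NFA start).
{q0,q3} --0--> {q0,q1,q3}  [new]
{q0,q3} --1--> {q0,q1,q2,q3}  [new]
{q0,q1,q3} --0--> {q0,q1,q2,q3}  [seen]
{q0,q1,q3} --1--> {q0,q1,q2,q3}  [seen]
{q0,q1,q2,q3} --0--> {q0,q1,q2,q3}  [seen]
{q0,q1,q2,q3} --1--> {q0,q1,q2,q3}  [seen]
Reachable DFA states: {q0,q3}, {q0,q1,q3}, {q0,q1,q2,q3}.

3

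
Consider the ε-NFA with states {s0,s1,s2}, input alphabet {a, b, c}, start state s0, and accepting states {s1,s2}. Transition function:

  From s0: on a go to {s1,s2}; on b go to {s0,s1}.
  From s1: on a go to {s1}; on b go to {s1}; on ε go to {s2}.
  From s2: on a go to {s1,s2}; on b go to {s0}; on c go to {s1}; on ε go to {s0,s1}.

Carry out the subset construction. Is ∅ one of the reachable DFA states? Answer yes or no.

yes

Start state of the DFA: {s0} (ε-closure of the NFA start).
{s0} --a--> {s0,s1,s2}  [new]
{s0} --b--> {s0,s1,s2}  [seen]
{s0} --c--> ∅  [new]
{s0,s1,s2} --a--> {s0,s1,s2}  [seen]
{s0,s1,s2} --b--> {s0,s1,s2}  [seen]
{s0,s1,s2} --c--> {s0,s1,s2}  [seen]
∅ --a--> ∅  [seen]
∅ --b--> ∅  [seen]
∅ --c--> ∅  [seen]
Reachable DFA states: {s0}, {s0,s1,s2}, ∅.
∅ is among them.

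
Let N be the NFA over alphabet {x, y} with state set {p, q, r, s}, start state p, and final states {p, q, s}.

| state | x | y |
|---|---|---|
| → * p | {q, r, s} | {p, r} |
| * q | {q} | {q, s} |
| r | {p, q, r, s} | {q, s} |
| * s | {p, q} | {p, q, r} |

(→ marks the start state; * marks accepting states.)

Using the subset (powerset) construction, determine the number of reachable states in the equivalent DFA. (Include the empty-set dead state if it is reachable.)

4

Start state of the DFA: {p}.
{p} --x--> {q, r, s}  [new]
{p} --y--> {p, r}  [new]
{q, r, s} --x--> {p, q, r, s}  [new]
{q, r, s} --y--> {p, q, r, s}  [seen]
{p, r} --x--> {p, q, r, s}  [seen]
{p, r} --y--> {p, q, r, s}  [seen]
{p, q, r, s} --x--> {p, q, r, s}  [seen]
{p, q, r, s} --y--> {p, q, r, s}  [seen]
Reachable DFA states: {p}, {q, r, s}, {p, r}, {p, q, r, s}.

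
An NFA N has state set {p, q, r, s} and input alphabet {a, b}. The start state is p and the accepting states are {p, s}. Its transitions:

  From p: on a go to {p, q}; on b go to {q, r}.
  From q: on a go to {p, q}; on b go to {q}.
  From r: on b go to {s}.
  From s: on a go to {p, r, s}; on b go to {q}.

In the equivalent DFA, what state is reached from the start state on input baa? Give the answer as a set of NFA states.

Start: {p}.
δ(p,b) = {q, r}.
Union: {q, r}.
After b: {q, r}.
δ(q,a) = {p, q}; δ(r,a) = ∅.
Union: {p, q}.
After a: {p, q}.
δ(p,a) = {p, q}; δ(q,a) = {p, q}.
Union: {p, q}.
After a: {p, q}.

{p, q}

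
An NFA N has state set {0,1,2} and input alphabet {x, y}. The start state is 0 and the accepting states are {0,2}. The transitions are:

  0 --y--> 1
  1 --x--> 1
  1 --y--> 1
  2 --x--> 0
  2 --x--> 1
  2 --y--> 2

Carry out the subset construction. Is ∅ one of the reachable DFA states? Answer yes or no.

Start state of the DFA: {0}.
{0} --x--> ∅  [new]
{0} --y--> {1}  [new]
∅ --x--> ∅  [seen]
∅ --y--> ∅  [seen]
{1} --x--> {1}  [seen]
{1} --y--> {1}  [seen]
Reachable DFA states: {0}, ∅, {1}.
∅ is among them.

yes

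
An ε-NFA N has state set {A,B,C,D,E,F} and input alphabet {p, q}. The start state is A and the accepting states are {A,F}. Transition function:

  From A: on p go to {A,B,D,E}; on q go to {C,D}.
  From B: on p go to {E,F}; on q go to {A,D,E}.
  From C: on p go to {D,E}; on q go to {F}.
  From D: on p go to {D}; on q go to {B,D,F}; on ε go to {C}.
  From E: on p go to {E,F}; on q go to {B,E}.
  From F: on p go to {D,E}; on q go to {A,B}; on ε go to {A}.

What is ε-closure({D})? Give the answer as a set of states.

Begin with {D}.
D →ε {C}; add C.
ε-closure = {C,D}.

{C,D}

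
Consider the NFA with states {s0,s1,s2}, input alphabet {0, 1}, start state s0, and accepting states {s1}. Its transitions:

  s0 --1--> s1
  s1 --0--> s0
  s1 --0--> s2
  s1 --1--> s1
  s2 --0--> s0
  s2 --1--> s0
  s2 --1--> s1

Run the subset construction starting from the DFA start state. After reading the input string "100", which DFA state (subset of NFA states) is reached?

{s0}

Start: {s0}.
δ(s0,1) = {s1}.
Union: {s1}.
After 1: {s1}.
δ(s1,0) = {s0,s2}.
Union: {s0,s2}.
After 0: {s0,s2}.
δ(s0,0) = ∅; δ(s2,0) = {s0}.
Union: {s0}.
After 0: {s0}.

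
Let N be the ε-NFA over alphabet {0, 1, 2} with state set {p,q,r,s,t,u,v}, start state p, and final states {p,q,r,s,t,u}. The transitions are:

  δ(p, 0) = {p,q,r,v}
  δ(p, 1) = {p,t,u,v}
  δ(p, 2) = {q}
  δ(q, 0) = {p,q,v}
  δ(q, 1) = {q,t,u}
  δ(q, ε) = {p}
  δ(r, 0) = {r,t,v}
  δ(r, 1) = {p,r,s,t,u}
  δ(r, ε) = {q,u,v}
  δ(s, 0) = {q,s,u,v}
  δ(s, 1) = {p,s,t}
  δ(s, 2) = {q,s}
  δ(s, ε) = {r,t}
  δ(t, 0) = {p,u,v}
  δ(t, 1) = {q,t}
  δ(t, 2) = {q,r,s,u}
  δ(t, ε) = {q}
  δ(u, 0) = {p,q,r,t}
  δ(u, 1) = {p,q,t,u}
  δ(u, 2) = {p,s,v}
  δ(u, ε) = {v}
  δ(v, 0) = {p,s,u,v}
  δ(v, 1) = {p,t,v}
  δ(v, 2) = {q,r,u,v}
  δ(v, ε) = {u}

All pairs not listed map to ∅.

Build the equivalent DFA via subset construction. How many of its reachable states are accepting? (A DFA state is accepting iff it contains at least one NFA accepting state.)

Start state of the DFA: {p} (ε-closure of the NFA start).
{p} --0--> {p,q,r,u,v}  [new]
{p} --1--> {p,q,t,u,v}  [new]
{p} --2--> {p,q}  [new]
{p,q,r,u,v} --0--> {p,q,r,s,t,u,v}  [new]
{p,q,r,u,v} --1--> {p,q,r,s,t,u,v}  [seen]
{p,q,r,u,v} --2--> {p,q,r,s,t,u,v}  [seen]
{p,q,t,u,v} --0--> {p,q,r,s,t,u,v}  [seen]
{p,q,t,u,v} --1--> {p,q,t,u,v}  [seen]
{p,q,t,u,v} --2--> {p,q,r,s,t,u,v}  [seen]
{p,q} --0--> {p,q,r,u,v}  [seen]
{p,q} --1--> {p,q,t,u,v}  [seen]
{p,q} --2--> {p,q}  [seen]
{p,q,r,s,t,u,v} --0--> {p,q,r,s,t,u,v}  [seen]
{p,q,r,s,t,u,v} --1--> {p,q,r,s,t,u,v}  [seen]
{p,q,r,s,t,u,v} --2--> {p,q,r,s,t,u,v}  [seen]
Reachable DFA states: {p}, {p,q,r,u,v}, {p,q,t,u,v}, {p,q}, {p,q,r,s,t,u,v}.
Accepting DFA states (contain an NFA accepting state): {p}, {p,q,r,u,v}, {p,q,t,u,v}, {p,q}, {p,q,r,s,t,u,v}.

5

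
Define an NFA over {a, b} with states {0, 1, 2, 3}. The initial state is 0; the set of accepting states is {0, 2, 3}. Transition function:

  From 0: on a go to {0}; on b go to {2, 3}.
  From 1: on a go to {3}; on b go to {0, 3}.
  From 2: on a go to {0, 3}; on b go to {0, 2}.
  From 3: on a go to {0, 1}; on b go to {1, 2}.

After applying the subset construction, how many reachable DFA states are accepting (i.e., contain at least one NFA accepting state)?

Start state of the DFA: {0}.
{0} --a--> {0}  [seen]
{0} --b--> {2, 3}  [new]
{2, 3} --a--> {0, 1, 3}  [new]
{2, 3} --b--> {0, 1, 2}  [new]
{0, 1, 3} --a--> {0, 1, 3}  [seen]
{0, 1, 3} --b--> {0, 1, 2, 3}  [new]
{0, 1, 2} --a--> {0, 3}  [new]
{0, 1, 2} --b--> {0, 2, 3}  [new]
{0, 1, 2, 3} --a--> {0, 1, 3}  [seen]
{0, 1, 2, 3} --b--> {0, 1, 2, 3}  [seen]
{0, 3} --a--> {0, 1}  [new]
{0, 3} --b--> {1, 2, 3}  [new]
{0, 2, 3} --a--> {0, 1, 3}  [seen]
{0, 2, 3} --b--> {0, 1, 2, 3}  [seen]
{0, 1} --a--> {0, 3}  [seen]
{0, 1} --b--> {0, 2, 3}  [seen]
{1, 2, 3} --a--> {0, 1, 3}  [seen]
{1, 2, 3} --b--> {0, 1, 2, 3}  [seen]
Reachable DFA states: {0}, {2, 3}, {0, 1, 3}, {0, 1, 2}, {0, 1, 2, 3}, {0, 3}, {0, 2, 3}, {0, 1}, {1, 2, 3}.
Accepting DFA states (contain an NFA accepting state): {0}, {2, 3}, {0, 1, 3}, {0, 1, 2}, {0, 1, 2, 3}, {0, 3}, {0, 2, 3}, {0, 1}, {1, 2, 3}.

9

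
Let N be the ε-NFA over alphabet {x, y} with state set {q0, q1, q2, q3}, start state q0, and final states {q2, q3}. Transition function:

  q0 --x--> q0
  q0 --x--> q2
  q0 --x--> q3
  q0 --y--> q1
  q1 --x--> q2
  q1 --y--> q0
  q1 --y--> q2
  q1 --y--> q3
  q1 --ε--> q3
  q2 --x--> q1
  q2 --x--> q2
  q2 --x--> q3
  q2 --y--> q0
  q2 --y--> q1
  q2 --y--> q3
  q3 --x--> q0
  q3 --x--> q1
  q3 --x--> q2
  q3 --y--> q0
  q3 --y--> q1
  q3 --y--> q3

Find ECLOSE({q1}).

{q1, q3}

Begin with {q1}.
q1 →ε {q3}; add q3.
ε-closure = {q1, q3}.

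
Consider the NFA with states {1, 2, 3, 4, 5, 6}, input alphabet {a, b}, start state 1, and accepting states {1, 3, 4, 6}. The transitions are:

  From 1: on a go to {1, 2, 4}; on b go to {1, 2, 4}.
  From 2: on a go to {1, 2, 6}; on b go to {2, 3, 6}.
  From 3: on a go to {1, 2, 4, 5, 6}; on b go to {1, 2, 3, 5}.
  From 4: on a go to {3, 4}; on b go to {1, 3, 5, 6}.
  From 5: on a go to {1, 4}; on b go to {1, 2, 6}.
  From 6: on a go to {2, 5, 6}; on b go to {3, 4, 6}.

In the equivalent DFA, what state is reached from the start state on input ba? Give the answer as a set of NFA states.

Start: {1}.
δ(1,b) = {1, 2, 4}.
Union: {1, 2, 4}.
After b: {1, 2, 4}.
δ(1,a) = {1, 2, 4}; δ(2,a) = {1, 2, 6}; δ(4,a) = {3, 4}.
Union: {1, 2, 3, 4, 6}.
After a: {1, 2, 3, 4, 6}.

{1, 2, 3, 4, 6}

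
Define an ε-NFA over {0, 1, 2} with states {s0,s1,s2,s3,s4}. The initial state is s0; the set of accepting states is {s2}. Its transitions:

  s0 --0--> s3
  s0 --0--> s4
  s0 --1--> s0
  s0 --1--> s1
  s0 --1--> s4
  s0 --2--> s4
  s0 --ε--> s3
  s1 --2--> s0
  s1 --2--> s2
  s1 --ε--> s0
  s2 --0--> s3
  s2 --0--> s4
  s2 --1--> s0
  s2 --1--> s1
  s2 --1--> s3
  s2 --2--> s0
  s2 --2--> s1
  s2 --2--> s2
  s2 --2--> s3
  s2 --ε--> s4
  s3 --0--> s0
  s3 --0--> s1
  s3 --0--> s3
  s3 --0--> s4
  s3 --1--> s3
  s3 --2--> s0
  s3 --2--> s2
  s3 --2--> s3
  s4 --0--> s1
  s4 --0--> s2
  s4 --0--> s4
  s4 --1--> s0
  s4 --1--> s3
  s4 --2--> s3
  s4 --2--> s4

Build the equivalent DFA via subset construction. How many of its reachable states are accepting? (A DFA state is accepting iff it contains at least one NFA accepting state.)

2

Start state of the DFA: {s0,s3} (ε-closure of the NFA start).
{s0,s3} --0--> {s0,s1,s3,s4}  [new]
{s0,s3} --1--> {s0,s1,s3,s4}  [seen]
{s0,s3} --2--> {s0,s2,s3,s4}  [new]
{s0,s1,s3,s4} --0--> {s0,s1,s2,s3,s4}  [new]
{s0,s1,s3,s4} --1--> {s0,s1,s3,s4}  [seen]
{s0,s1,s3,s4} --2--> {s0,s2,s3,s4}  [seen]
{s0,s2,s3,s4} --0--> {s0,s1,s2,s3,s4}  [seen]
{s0,s2,s3,s4} --1--> {s0,s1,s3,s4}  [seen]
{s0,s2,s3,s4} --2--> {s0,s1,s2,s3,s4}  [seen]
{s0,s1,s2,s3,s4} --0--> {s0,s1,s2,s3,s4}  [seen]
{s0,s1,s2,s3,s4} --1--> {s0,s1,s3,s4}  [seen]
{s0,s1,s2,s3,s4} --2--> {s0,s1,s2,s3,s4}  [seen]
Reachable DFA states: {s0,s3}, {s0,s1,s3,s4}, {s0,s2,s3,s4}, {s0,s1,s2,s3,s4}.
Accepting DFA states (contain an NFA accepting state): {s0,s2,s3,s4}, {s0,s1,s2,s3,s4}.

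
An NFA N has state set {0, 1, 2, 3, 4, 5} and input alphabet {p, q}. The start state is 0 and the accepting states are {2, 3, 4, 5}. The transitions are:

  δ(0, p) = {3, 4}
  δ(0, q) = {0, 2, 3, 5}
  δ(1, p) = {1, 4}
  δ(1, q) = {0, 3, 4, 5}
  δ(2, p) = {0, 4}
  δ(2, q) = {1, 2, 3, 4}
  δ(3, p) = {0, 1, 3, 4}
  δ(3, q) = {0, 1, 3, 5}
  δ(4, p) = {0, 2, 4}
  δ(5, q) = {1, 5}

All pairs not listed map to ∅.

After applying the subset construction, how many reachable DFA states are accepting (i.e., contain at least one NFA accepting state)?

Start state of the DFA: {0}.
{0} --p--> {3, 4}  [new]
{0} --q--> {0, 2, 3, 5}  [new]
{3, 4} --p--> {0, 1, 2, 3, 4}  [new]
{3, 4} --q--> {0, 1, 3, 5}  [new]
{0, 2, 3, 5} --p--> {0, 1, 3, 4}  [new]
{0, 2, 3, 5} --q--> {0, 1, 2, 3, 4, 5}  [new]
{0, 1, 2, 3, 4} --p--> {0, 1, 2, 3, 4}  [seen]
{0, 1, 2, 3, 4} --q--> {0, 1, 2, 3, 4, 5}  [seen]
{0, 1, 3, 5} --p--> {0, 1, 3, 4}  [seen]
{0, 1, 3, 5} --q--> {0, 1, 2, 3, 4, 5}  [seen]
{0, 1, 3, 4} --p--> {0, 1, 2, 3, 4}  [seen]
{0, 1, 3, 4} --q--> {0, 1, 2, 3, 4, 5}  [seen]
{0, 1, 2, 3, 4, 5} --p--> {0, 1, 2, 3, 4}  [seen]
{0, 1, 2, 3, 4, 5} --q--> {0, 1, 2, 3, 4, 5}  [seen]
Reachable DFA states: {0}, {3, 4}, {0, 2, 3, 5}, {0, 1, 2, 3, 4}, {0, 1, 3, 5}, {0, 1, 3, 4}, {0, 1, 2, 3, 4, 5}.
Accepting DFA states (contain an NFA accepting state): {3, 4}, {0, 2, 3, 5}, {0, 1, 2, 3, 4}, {0, 1, 3, 5}, {0, 1, 3, 4}, {0, 1, 2, 3, 4, 5}.

6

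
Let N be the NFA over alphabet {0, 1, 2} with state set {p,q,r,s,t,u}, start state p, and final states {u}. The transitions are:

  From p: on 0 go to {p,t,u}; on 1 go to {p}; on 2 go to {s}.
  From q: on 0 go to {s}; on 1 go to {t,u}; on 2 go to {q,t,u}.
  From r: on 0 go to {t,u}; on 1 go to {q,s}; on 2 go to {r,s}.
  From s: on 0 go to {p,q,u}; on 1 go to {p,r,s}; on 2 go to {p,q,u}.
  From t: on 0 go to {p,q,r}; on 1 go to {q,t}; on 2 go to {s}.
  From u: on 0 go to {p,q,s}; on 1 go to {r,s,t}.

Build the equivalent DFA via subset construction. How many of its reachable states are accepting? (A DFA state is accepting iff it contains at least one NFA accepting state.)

Start state of the DFA: {p}.
{p} --0--> {p,t,u}  [new]
{p} --1--> {p}  [seen]
{p} --2--> {s}  [new]
{p,t,u} --0--> {p,q,r,s,t,u}  [new]
{p,t,u} --1--> {p,q,r,s,t}  [new]
{p,t,u} --2--> {s}  [seen]
{s} --0--> {p,q,u}  [new]
{s} --1--> {p,r,s}  [new]
{s} --2--> {p,q,u}  [seen]
{p,q,r,s,t,u} --0--> {p,q,r,s,t,u}  [seen]
{p,q,r,s,t,u} --1--> {p,q,r,s,t,u}  [seen]
{p,q,r,s,t,u} --2--> {p,q,r,s,t,u}  [seen]
{p,q,r,s,t} --0--> {p,q,r,s,t,u}  [seen]
{p,q,r,s,t} --1--> {p,q,r,s,t,u}  [seen]
{p,q,r,s,t} --2--> {p,q,r,s,t,u}  [seen]
{p,q,u} --0--> {p,q,s,t,u}  [new]
{p,q,u} --1--> {p,r,s,t,u}  [new]
{p,q,u} --2--> {q,s,t,u}  [new]
{p,r,s} --0--> {p,q,t,u}  [new]
{p,r,s} --1--> {p,q,r,s}  [new]
{p,r,s} --2--> {p,q,r,s,u}  [new]
{p,q,s,t,u} --0--> {p,q,r,s,t,u}  [seen]
{p,q,s,t,u} --1--> {p,q,r,s,t,u}  [seen]
{p,q,s,t,u} --2--> {p,q,s,t,u}  [seen]
{p,r,s,t,u} --0--> {p,q,r,s,t,u}  [seen]
{p,r,s,t,u} --1--> {p,q,r,s,t}  [seen]
{p,r,s,t,u} --2--> {p,q,r,s,u}  [seen]
{q,s,t,u} --0--> {p,q,r,s,u}  [seen]
{q,s,t,u} --1--> {p,q,r,s,t,u}  [seen]
{q,s,t,u} --2--> {p,q,s,t,u}  [seen]
{p,q,t,u} --0--> {p,q,r,s,t,u}  [seen]
{p,q,t,u} --1--> {p,q,r,s,t,u}  [seen]
{p,q,t,u} --2--> {q,s,t,u}  [seen]
{p,q,r,s} --0--> {p,q,s,t,u}  [seen]
{p,q,r,s} --1--> {p,q,r,s,t,u}  [seen]
{p,q,r,s} --2--> {p,q,r,s,t,u}  [seen]
{p,q,r,s,u} --0--> {p,q,s,t,u}  [seen]
{p,q,r,s,u} --1--> {p,q,r,s,t,u}  [seen]
{p,q,r,s,u} --2--> {p,q,r,s,t,u}  [seen]
Reachable DFA states: {p}, {p,t,u}, {s}, {p,q,r,s,t,u}, {p,q,r,s,t}, {p,q,u}, {p,r,s}, {p,q,s,t,u}, {p,r,s,t,u}, {q,s,t,u}, {p,q,t,u}, {p,q,r,s}, {p,q,r,s,u}.
Accepting DFA states (contain an NFA accepting state): {p,t,u}, {p,q,r,s,t,u}, {p,q,u}, {p,q,s,t,u}, {p,r,s,t,u}, {q,s,t,u}, {p,q,t,u}, {p,q,r,s,u}.

8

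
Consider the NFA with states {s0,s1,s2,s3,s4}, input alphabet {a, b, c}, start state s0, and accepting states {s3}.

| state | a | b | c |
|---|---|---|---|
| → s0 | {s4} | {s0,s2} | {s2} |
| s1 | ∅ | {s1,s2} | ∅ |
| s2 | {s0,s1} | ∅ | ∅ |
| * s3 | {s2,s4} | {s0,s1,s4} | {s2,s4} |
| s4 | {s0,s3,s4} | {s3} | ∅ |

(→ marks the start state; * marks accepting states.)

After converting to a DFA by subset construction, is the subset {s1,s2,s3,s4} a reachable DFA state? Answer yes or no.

no

Start state of the DFA: {s0}.
{s0} --a--> {s4}  [new]
{s0} --b--> {s0,s2}  [new]
{s0} --c--> {s2}  [new]
{s4} --a--> {s0,s3,s4}  [new]
{s4} --b--> {s3}  [new]
{s4} --c--> ∅  [new]
{s0,s2} --a--> {s0,s1,s4}  [new]
{s0,s2} --b--> {s0,s2}  [seen]
{s0,s2} --c--> {s2}  [seen]
{s2} --a--> {s0,s1}  [new]
{s2} --b--> ∅  [seen]
{s2} --c--> ∅  [seen]
{s0,s3,s4} --a--> {s0,s2,s3,s4}  [new]
{s0,s3,s4} --b--> {s0,s1,s2,s3,s4}  [new]
{s0,s3,s4} --c--> {s2,s4}  [new]
{s3} --a--> {s2,s4}  [seen]
{s3} --b--> {s0,s1,s4}  [seen]
{s3} --c--> {s2,s4}  [seen]
∅ --a--> ∅  [seen]
∅ --b--> ∅  [seen]
∅ --c--> ∅  [seen]
{s0,s1,s4} --a--> {s0,s3,s4}  [seen]
{s0,s1,s4} --b--> {s0,s1,s2,s3}  [new]
{s0,s1,s4} --c--> {s2}  [seen]
{s0,s1} --a--> {s4}  [seen]
{s0,s1} --b--> {s0,s1,s2}  [new]
{s0,s1} --c--> {s2}  [seen]
{s0,s2,s3,s4} --a--> {s0,s1,s2,s3,s4}  [seen]
{s0,s2,s3,s4} --b--> {s0,s1,s2,s3,s4}  [seen]
{s0,s2,s3,s4} --c--> {s2,s4}  [seen]
{s0,s1,s2,s3,s4} --a--> {s0,s1,s2,s3,s4}  [seen]
{s0,s1,s2,s3,s4} --b--> {s0,s1,s2,s3,s4}  [seen]
{s0,s1,s2,s3,s4} --c--> {s2,s4}  [seen]
{s2,s4} --a--> {s0,s1,s3,s4}  [new]
{s2,s4} --b--> {s3}  [seen]
{s2,s4} --c--> ∅  [seen]
{s0,s1,s2,s3} --a--> {s0,s1,s2,s4}  [new]
{s0,s1,s2,s3} --b--> {s0,s1,s2,s4}  [seen]
{s0,s1,s2,s3} --c--> {s2,s4}  [seen]
{s0,s1,s2} --a--> {s0,s1,s4}  [seen]
{s0,s1,s2} --b--> {s0,s1,s2}  [seen]
{s0,s1,s2} --c--> {s2}  [seen]
{s0,s1,s3,s4} --a--> {s0,s2,s3,s4}  [seen]
{s0,s1,s3,s4} --b--> {s0,s1,s2,s3,s4}  [seen]
{s0,s1,s3,s4} --c--> {s2,s4}  [seen]
{s0,s1,s2,s4} --a--> {s0,s1,s3,s4}  [seen]
{s0,s1,s2,s4} --b--> {s0,s1,s2,s3}  [seen]
{s0,s1,s2,s4} --c--> {s2}  [seen]
Reachable DFA states: {s0}, {s4}, {s0,s2}, {s2}, {s0,s3,s4}, {s3}, ∅, {s0,s1,s4}, {s0,s1}, {s0,s2,s3,s4}, {s0,s1,s2,s3,s4}, {s2,s4}, {s0,s1,s2,s3}, {s0,s1,s2}, {s0,s1,s3,s4}, {s0,s1,s2,s4}.
{s1,s2,s3,s4} is not among them.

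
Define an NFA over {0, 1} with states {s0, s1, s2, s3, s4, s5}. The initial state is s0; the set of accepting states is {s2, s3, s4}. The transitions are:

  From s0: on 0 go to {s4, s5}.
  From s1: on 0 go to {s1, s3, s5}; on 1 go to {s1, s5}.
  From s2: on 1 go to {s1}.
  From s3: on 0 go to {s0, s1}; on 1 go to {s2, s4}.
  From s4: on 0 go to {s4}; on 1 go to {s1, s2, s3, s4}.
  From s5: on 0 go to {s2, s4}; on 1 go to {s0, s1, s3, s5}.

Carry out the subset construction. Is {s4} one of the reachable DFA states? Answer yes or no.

Start state of the DFA: {s0}.
{s0} --0--> {s4, s5}  [new]
{s0} --1--> ∅  [new]
{s4, s5} --0--> {s2, s4}  [new]
{s4, s5} --1--> {s0, s1, s2, s3, s4, s5}  [new]
∅ --0--> ∅  [seen]
∅ --1--> ∅  [seen]
{s2, s4} --0--> {s4}  [new]
{s2, s4} --1--> {s1, s2, s3, s4}  [new]
{s0, s1, s2, s3, s4, s5} --0--> {s0, s1, s2, s3, s4, s5}  [seen]
{s0, s1, s2, s3, s4, s5} --1--> {s0, s1, s2, s3, s4, s5}  [seen]
{s4} --0--> {s4}  [seen]
{s4} --1--> {s1, s2, s3, s4}  [seen]
{s1, s2, s3, s4} --0--> {s0, s1, s3, s4, s5}  [new]
{s1, s2, s3, s4} --1--> {s1, s2, s3, s4, s5}  [new]
{s0, s1, s3, s4, s5} --0--> {s0, s1, s2, s3, s4, s5}  [seen]
{s0, s1, s3, s4, s5} --1--> {s0, s1, s2, s3, s4, s5}  [seen]
{s1, s2, s3, s4, s5} --0--> {s0, s1, s2, s3, s4, s5}  [seen]
{s1, s2, s3, s4, s5} --1--> {s0, s1, s2, s3, s4, s5}  [seen]
Reachable DFA states: {s0}, {s4, s5}, ∅, {s2, s4}, {s0, s1, s2, s3, s4, s5}, {s4}, {s1, s2, s3, s4}, {s0, s1, s3, s4, s5}, {s1, s2, s3, s4, s5}.
{s4} is among them.

yes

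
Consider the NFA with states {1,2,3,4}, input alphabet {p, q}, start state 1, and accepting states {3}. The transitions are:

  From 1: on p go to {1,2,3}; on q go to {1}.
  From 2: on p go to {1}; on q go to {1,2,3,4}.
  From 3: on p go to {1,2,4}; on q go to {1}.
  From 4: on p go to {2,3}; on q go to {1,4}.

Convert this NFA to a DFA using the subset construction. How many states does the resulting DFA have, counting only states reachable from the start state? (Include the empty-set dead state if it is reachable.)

3

Start state of the DFA: {1}.
{1} --p--> {1,2,3}  [new]
{1} --q--> {1}  [seen]
{1,2,3} --p--> {1,2,3,4}  [new]
{1,2,3} --q--> {1,2,3,4}  [seen]
{1,2,3,4} --p--> {1,2,3,4}  [seen]
{1,2,3,4} --q--> {1,2,3,4}  [seen]
Reachable DFA states: {1}, {1,2,3}, {1,2,3,4}.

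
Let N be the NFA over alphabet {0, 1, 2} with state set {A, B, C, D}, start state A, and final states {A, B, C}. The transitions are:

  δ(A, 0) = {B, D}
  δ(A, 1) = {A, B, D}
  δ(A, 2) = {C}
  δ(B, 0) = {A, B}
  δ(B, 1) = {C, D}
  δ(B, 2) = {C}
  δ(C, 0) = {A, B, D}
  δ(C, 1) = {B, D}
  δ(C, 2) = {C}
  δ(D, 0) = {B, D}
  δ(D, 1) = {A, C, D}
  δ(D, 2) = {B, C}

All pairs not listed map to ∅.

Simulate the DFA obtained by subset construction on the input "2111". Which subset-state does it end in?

{A, B, C, D}

Start: {A}.
δ(A,2) = {C}.
Union: {C}.
After 2: {C}.
δ(C,1) = {B, D}.
Union: {B, D}.
After 1: {B, D}.
δ(B,1) = {C, D}; δ(D,1) = {A, C, D}.
Union: {A, C, D}.
After 1: {A, C, D}.
δ(A,1) = {A, B, D}; δ(C,1) = {B, D}; δ(D,1) = {A, C, D}.
Union: {A, B, C, D}.
After 1: {A, B, C, D}.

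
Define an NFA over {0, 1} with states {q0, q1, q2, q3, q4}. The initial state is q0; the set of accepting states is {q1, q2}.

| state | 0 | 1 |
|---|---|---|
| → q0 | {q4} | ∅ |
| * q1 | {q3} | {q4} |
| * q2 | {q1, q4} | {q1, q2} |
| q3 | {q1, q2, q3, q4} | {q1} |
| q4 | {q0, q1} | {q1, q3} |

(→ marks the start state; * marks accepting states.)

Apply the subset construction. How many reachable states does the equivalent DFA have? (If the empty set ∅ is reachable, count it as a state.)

11

Start state of the DFA: {q0}.
{q0} --0--> {q4}  [new]
{q0} --1--> ∅  [new]
{q4} --0--> {q0, q1}  [new]
{q4} --1--> {q1, q3}  [new]
∅ --0--> ∅  [seen]
∅ --1--> ∅  [seen]
{q0, q1} --0--> {q3, q4}  [new]
{q0, q1} --1--> {q4}  [seen]
{q1, q3} --0--> {q1, q2, q3, q4}  [new]
{q1, q3} --1--> {q1, q4}  [new]
{q3, q4} --0--> {q0, q1, q2, q3, q4}  [new]
{q3, q4} --1--> {q1, q3}  [seen]
{q1, q2, q3, q4} --0--> {q0, q1, q2, q3, q4}  [seen]
{q1, q2, q3, q4} --1--> {q1, q2, q3, q4}  [seen]
{q1, q4} --0--> {q0, q1, q3}  [new]
{q1, q4} --1--> {q1, q3, q4}  [new]
{q0, q1, q2, q3, q4} --0--> {q0, q1, q2, q3, q4}  [seen]
{q0, q1, q2, q3, q4} --1--> {q1, q2, q3, q4}  [seen]
{q0, q1, q3} --0--> {q1, q2, q3, q4}  [seen]
{q0, q1, q3} --1--> {q1, q4}  [seen]
{q1, q3, q4} --0--> {q0, q1, q2, q3, q4}  [seen]
{q1, q3, q4} --1--> {q1, q3, q4}  [seen]
Reachable DFA states: {q0}, {q4}, ∅, {q0, q1}, {q1, q3}, {q3, q4}, {q1, q2, q3, q4}, {q1, q4}, {q0, q1, q2, q3, q4}, {q0, q1, q3}, {q1, q3, q4}.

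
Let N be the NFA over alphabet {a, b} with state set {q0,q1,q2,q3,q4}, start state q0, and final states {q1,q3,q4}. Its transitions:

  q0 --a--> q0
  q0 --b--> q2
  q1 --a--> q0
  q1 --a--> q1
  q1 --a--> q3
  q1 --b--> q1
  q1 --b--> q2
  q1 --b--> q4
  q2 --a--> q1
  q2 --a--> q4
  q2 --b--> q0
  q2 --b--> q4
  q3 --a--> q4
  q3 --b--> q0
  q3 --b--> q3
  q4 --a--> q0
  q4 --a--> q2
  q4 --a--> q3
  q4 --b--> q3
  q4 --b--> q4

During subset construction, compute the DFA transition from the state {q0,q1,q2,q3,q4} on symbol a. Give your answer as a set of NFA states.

δ(q0,a) = {q0}; δ(q1,a) = {q0,q1,q3}; δ(q2,a) = {q1,q4}; δ(q3,a) = {q4}; δ(q4,a) = {q0,q2,q3}.
Union: {q0,q1,q2,q3,q4}.

{q0,q1,q2,q3,q4}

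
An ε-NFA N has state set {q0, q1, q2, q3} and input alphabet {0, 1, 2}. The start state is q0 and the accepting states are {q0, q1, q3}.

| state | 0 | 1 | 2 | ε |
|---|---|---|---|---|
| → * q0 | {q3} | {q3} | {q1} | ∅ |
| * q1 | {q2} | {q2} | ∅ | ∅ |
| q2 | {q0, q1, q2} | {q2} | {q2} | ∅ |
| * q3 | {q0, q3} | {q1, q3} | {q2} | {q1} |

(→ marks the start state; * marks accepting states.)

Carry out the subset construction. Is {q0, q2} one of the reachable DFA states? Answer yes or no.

Start state of the DFA: {q0} (ε-closure of the NFA start).
{q0} --0--> {q1, q3}  [new]
{q0} --1--> {q1, q3}  [seen]
{q0} --2--> {q1}  [new]
{q1, q3} --0--> {q0, q1, q2, q3}  [new]
{q1, q3} --1--> {q1, q2, q3}  [new]
{q1, q3} --2--> {q2}  [new]
{q1} --0--> {q2}  [seen]
{q1} --1--> {q2}  [seen]
{q1} --2--> ∅  [new]
{q0, q1, q2, q3} --0--> {q0, q1, q2, q3}  [seen]
{q0, q1, q2, q3} --1--> {q1, q2, q3}  [seen]
{q0, q1, q2, q3} --2--> {q1, q2}  [new]
{q1, q2, q3} --0--> {q0, q1, q2, q3}  [seen]
{q1, q2, q3} --1--> {q1, q2, q3}  [seen]
{q1, q2, q3} --2--> {q2}  [seen]
{q2} --0--> {q0, q1, q2}  [new]
{q2} --1--> {q2}  [seen]
{q2} --2--> {q2}  [seen]
∅ --0--> ∅  [seen]
∅ --1--> ∅  [seen]
∅ --2--> ∅  [seen]
{q1, q2} --0--> {q0, q1, q2}  [seen]
{q1, q2} --1--> {q2}  [seen]
{q1, q2} --2--> {q2}  [seen]
{q0, q1, q2} --0--> {q0, q1, q2, q3}  [seen]
{q0, q1, q2} --1--> {q1, q2, q3}  [seen]
{q0, q1, q2} --2--> {q1, q2}  [seen]
Reachable DFA states: {q0}, {q1, q3}, {q1}, {q0, q1, q2, q3}, {q1, q2, q3}, {q2}, ∅, {q1, q2}, {q0, q1, q2}.
{q0, q2} is not among them.

no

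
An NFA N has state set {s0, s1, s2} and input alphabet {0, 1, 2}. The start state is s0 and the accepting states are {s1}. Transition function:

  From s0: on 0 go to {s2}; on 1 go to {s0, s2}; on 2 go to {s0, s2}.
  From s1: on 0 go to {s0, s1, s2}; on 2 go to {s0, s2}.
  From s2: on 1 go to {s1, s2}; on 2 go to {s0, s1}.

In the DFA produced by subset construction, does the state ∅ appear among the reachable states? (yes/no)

Start state of the DFA: {s0}.
{s0} --0--> {s2}  [new]
{s0} --1--> {s0, s2}  [new]
{s0} --2--> {s0, s2}  [seen]
{s2} --0--> ∅  [new]
{s2} --1--> {s1, s2}  [new]
{s2} --2--> {s0, s1}  [new]
{s0, s2} --0--> {s2}  [seen]
{s0, s2} --1--> {s0, s1, s2}  [new]
{s0, s2} --2--> {s0, s1, s2}  [seen]
∅ --0--> ∅  [seen]
∅ --1--> ∅  [seen]
∅ --2--> ∅  [seen]
{s1, s2} --0--> {s0, s1, s2}  [seen]
{s1, s2} --1--> {s1, s2}  [seen]
{s1, s2} --2--> {s0, s1, s2}  [seen]
{s0, s1} --0--> {s0, s1, s2}  [seen]
{s0, s1} --1--> {s0, s2}  [seen]
{s0, s1} --2--> {s0, s2}  [seen]
{s0, s1, s2} --0--> {s0, s1, s2}  [seen]
{s0, s1, s2} --1--> {s0, s1, s2}  [seen]
{s0, s1, s2} --2--> {s0, s1, s2}  [seen]
Reachable DFA states: {s0}, {s2}, {s0, s2}, ∅, {s1, s2}, {s0, s1}, {s0, s1, s2}.
∅ is among them.

yes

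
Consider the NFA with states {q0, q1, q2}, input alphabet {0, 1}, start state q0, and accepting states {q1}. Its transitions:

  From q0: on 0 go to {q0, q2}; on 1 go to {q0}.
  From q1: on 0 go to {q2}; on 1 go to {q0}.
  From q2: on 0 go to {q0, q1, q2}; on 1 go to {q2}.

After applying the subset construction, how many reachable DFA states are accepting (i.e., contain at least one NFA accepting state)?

Start state of the DFA: {q0}.
{q0} --0--> {q0, q2}  [new]
{q0} --1--> {q0}  [seen]
{q0, q2} --0--> {q0, q1, q2}  [new]
{q0, q2} --1--> {q0, q2}  [seen]
{q0, q1, q2} --0--> {q0, q1, q2}  [seen]
{q0, q1, q2} --1--> {q0, q2}  [seen]
Reachable DFA states: {q0}, {q0, q2}, {q0, q1, q2}.
Accepting DFA states (contain an NFA accepting state): {q0, q1, q2}.

1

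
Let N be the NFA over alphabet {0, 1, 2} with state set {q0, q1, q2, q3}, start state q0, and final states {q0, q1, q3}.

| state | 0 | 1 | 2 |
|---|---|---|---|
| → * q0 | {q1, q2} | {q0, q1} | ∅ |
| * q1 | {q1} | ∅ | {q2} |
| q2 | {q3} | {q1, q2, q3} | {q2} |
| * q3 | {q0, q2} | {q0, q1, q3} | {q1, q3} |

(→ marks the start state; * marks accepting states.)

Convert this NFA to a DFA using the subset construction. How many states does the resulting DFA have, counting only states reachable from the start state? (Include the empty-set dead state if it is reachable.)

12

Start state of the DFA: {q0}.
{q0} --0--> {q1, q2}  [new]
{q0} --1--> {q0, q1}  [new]
{q0} --2--> ∅  [new]
{q1, q2} --0--> {q1, q3}  [new]
{q1, q2} --1--> {q1, q2, q3}  [new]
{q1, q2} --2--> {q2}  [new]
{q0, q1} --0--> {q1, q2}  [seen]
{q0, q1} --1--> {q0, q1}  [seen]
{q0, q1} --2--> {q2}  [seen]
∅ --0--> ∅  [seen]
∅ --1--> ∅  [seen]
∅ --2--> ∅  [seen]
{q1, q3} --0--> {q0, q1, q2}  [new]
{q1, q3} --1--> {q0, q1, q3}  [new]
{q1, q3} --2--> {q1, q2, q3}  [seen]
{q1, q2, q3} --0--> {q0, q1, q2, q3}  [new]
{q1, q2, q3} --1--> {q0, q1, q2, q3}  [seen]
{q1, q2, q3} --2--> {q1, q2, q3}  [seen]
{q2} --0--> {q3}  [new]
{q2} --1--> {q1, q2, q3}  [seen]
{q2} --2--> {q2}  [seen]
{q0, q1, q2} --0--> {q1, q2, q3}  [seen]
{q0, q1, q2} --1--> {q0, q1, q2, q3}  [seen]
{q0, q1, q2} --2--> {q2}  [seen]
{q0, q1, q3} --0--> {q0, q1, q2}  [seen]
{q0, q1, q3} --1--> {q0, q1, q3}  [seen]
{q0, q1, q3} --2--> {q1, q2, q3}  [seen]
{q0, q1, q2, q3} --0--> {q0, q1, q2, q3}  [seen]
{q0, q1, q2, q3} --1--> {q0, q1, q2, q3}  [seen]
{q0, q1, q2, q3} --2--> {q1, q2, q3}  [seen]
{q3} --0--> {q0, q2}  [new]
{q3} --1--> {q0, q1, q3}  [seen]
{q3} --2--> {q1, q3}  [seen]
{q0, q2} --0--> {q1, q2, q3}  [seen]
{q0, q2} --1--> {q0, q1, q2, q3}  [seen]
{q0, q2} --2--> {q2}  [seen]
Reachable DFA states: {q0}, {q1, q2}, {q0, q1}, ∅, {q1, q3}, {q1, q2, q3}, {q2}, {q0, q1, q2}, {q0, q1, q3}, {q0, q1, q2, q3}, {q3}, {q0, q2}.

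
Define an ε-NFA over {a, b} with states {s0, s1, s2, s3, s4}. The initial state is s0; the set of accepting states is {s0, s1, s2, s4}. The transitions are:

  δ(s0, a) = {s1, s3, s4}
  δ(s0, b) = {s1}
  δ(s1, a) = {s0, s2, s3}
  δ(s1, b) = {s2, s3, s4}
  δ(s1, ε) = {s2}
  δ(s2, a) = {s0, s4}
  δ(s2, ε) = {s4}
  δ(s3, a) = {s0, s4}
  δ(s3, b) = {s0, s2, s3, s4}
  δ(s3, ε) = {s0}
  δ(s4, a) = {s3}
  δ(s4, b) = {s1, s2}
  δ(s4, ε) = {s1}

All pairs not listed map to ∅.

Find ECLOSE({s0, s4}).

{s0, s1, s2, s4}

Begin with {s0, s4}.
s4 →ε {s1}; add s1.
s1 →ε {s2}; add s2.
ε-closure = {s0, s1, s2, s4}.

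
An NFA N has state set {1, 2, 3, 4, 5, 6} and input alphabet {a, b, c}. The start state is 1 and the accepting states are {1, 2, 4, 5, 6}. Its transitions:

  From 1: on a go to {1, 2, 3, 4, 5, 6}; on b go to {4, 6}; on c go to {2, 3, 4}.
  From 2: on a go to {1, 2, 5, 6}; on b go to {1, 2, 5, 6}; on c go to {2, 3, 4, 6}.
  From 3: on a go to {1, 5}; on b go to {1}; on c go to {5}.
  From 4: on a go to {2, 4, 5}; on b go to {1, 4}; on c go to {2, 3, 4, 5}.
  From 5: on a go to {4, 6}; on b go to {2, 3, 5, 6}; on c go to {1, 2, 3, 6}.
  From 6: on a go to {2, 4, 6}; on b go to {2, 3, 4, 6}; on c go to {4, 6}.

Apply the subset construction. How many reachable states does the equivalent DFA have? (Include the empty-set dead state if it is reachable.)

8

Start state of the DFA: {1}.
{1} --a--> {1, 2, 3, 4, 5, 6}  [new]
{1} --b--> {4, 6}  [new]
{1} --c--> {2, 3, 4}  [new]
{1, 2, 3, 4, 5, 6} --a--> {1, 2, 3, 4, 5, 6}  [seen]
{1, 2, 3, 4, 5, 6} --b--> {1, 2, 3, 4, 5, 6}  [seen]
{1, 2, 3, 4, 5, 6} --c--> {1, 2, 3, 4, 5, 6}  [seen]
{4, 6} --a--> {2, 4, 5, 6}  [new]
{4, 6} --b--> {1, 2, 3, 4, 6}  [new]
{4, 6} --c--> {2, 3, 4, 5, 6}  [new]
{2, 3, 4} --a--> {1, 2, 4, 5, 6}  [new]
{2, 3, 4} --b--> {1, 2, 4, 5, 6}  [seen]
{2, 3, 4} --c--> {2, 3, 4, 5, 6}  [seen]
{2, 4, 5, 6} --a--> {1, 2, 4, 5, 6}  [seen]
{2, 4, 5, 6} --b--> {1, 2, 3, 4, 5, 6}  [seen]
{2, 4, 5, 6} --c--> {1, 2, 3, 4, 5, 6}  [seen]
{1, 2, 3, 4, 6} --a--> {1, 2, 3, 4, 5, 6}  [seen]
{1, 2, 3, 4, 6} --b--> {1, 2, 3, 4, 5, 6}  [seen]
{1, 2, 3, 4, 6} --c--> {2, 3, 4, 5, 6}  [seen]
{2, 3, 4, 5, 6} --a--> {1, 2, 4, 5, 6}  [seen]
{2, 3, 4, 5, 6} --b--> {1, 2, 3, 4, 5, 6}  [seen]
{2, 3, 4, 5, 6} --c--> {1, 2, 3, 4, 5, 6}  [seen]
{1, 2, 4, 5, 6} --a--> {1, 2, 3, 4, 5, 6}  [seen]
{1, 2, 4, 5, 6} --b--> {1, 2, 3, 4, 5, 6}  [seen]
{1, 2, 4, 5, 6} --c--> {1, 2, 3, 4, 5, 6}  [seen]
Reachable DFA states: {1}, {1, 2, 3, 4, 5, 6}, {4, 6}, {2, 3, 4}, {2, 4, 5, 6}, {1, 2, 3, 4, 6}, {2, 3, 4, 5, 6}, {1, 2, 4, 5, 6}.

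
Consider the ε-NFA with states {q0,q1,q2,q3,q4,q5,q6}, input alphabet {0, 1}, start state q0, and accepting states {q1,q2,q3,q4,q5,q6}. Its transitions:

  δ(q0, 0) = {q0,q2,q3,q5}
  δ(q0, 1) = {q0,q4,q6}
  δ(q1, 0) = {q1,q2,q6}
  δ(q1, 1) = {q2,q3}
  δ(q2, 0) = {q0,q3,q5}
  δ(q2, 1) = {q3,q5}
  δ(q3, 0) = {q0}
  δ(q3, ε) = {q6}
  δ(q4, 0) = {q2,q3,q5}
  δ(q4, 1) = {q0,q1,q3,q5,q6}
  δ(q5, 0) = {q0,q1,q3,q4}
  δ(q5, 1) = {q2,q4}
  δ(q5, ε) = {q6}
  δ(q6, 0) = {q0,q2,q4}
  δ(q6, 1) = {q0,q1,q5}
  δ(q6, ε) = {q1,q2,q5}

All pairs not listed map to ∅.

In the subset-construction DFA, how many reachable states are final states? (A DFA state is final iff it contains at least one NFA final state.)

Start state of the DFA: {q0} (ε-closure of the NFA start).
{q0} --0--> {q0,q1,q2,q3,q5,q6}  [new]
{q0} --1--> {q0,q1,q2,q4,q5,q6}  [new]
{q0,q1,q2,q3,q5,q6} --0--> {q0,q1,q2,q3,q4,q5,q6}  [new]
{q0,q1,q2,q3,q5,q6} --1--> {q0,q1,q2,q3,q4,q5,q6}  [seen]
{q0,q1,q2,q4,q5,q6} --0--> {q0,q1,q2,q3,q4,q5,q6}  [seen]
{q0,q1,q2,q4,q5,q6} --1--> {q0,q1,q2,q3,q4,q5,q6}  [seen]
{q0,q1,q2,q3,q4,q5,q6} --0--> {q0,q1,q2,q3,q4,q5,q6}  [seen]
{q0,q1,q2,q3,q4,q5,q6} --1--> {q0,q1,q2,q3,q4,q5,q6}  [seen]
Reachable DFA states: {q0}, {q0,q1,q2,q3,q5,q6}, {q0,q1,q2,q4,q5,q6}, {q0,q1,q2,q3,q4,q5,q6}.
Accepting DFA states (contain an NFA accepting state): {q0,q1,q2,q3,q5,q6}, {q0,q1,q2,q4,q5,q6}, {q0,q1,q2,q3,q4,q5,q6}.

3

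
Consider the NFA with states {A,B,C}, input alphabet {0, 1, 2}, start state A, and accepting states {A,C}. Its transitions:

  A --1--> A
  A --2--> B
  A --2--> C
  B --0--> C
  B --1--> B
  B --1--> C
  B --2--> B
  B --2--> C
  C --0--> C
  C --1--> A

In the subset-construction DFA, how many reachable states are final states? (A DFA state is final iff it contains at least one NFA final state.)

Start state of the DFA: {A}.
{A} --0--> ∅  [new]
{A} --1--> {A}  [seen]
{A} --2--> {B,C}  [new]
∅ --0--> ∅  [seen]
∅ --1--> ∅  [seen]
∅ --2--> ∅  [seen]
{B,C} --0--> {C}  [new]
{B,C} --1--> {A,B,C}  [new]
{B,C} --2--> {B,C}  [seen]
{C} --0--> {C}  [seen]
{C} --1--> {A}  [seen]
{C} --2--> ∅  [seen]
{A,B,C} --0--> {C}  [seen]
{A,B,C} --1--> {A,B,C}  [seen]
{A,B,C} --2--> {B,C}  [seen]
Reachable DFA states: {A}, ∅, {B,C}, {C}, {A,B,C}.
Accepting DFA states (contain an NFA accepting state): {A}, {B,C}, {C}, {A,B,C}.

4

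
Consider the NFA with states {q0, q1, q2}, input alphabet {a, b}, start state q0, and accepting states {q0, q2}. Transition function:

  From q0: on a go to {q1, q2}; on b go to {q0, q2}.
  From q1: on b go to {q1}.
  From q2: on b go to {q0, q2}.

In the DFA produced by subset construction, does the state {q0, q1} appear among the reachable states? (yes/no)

no

Start state of the DFA: {q0}.
{q0} --a--> {q1, q2}  [new]
{q0} --b--> {q0, q2}  [new]
{q1, q2} --a--> ∅  [new]
{q1, q2} --b--> {q0, q1, q2}  [new]
{q0, q2} --a--> {q1, q2}  [seen]
{q0, q2} --b--> {q0, q2}  [seen]
∅ --a--> ∅  [seen]
∅ --b--> ∅  [seen]
{q0, q1, q2} --a--> {q1, q2}  [seen]
{q0, q1, q2} --b--> {q0, q1, q2}  [seen]
Reachable DFA states: {q0}, {q1, q2}, {q0, q2}, ∅, {q0, q1, q2}.
{q0, q1} is not among them.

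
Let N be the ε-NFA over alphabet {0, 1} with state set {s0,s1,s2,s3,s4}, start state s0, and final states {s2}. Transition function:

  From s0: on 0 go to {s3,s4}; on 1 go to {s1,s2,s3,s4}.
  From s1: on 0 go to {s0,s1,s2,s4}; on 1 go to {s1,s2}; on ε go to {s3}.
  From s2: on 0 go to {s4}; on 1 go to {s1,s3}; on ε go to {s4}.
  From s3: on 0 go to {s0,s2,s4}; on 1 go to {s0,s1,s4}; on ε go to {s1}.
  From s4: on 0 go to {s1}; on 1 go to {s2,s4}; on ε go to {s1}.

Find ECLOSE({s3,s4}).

Begin with {s3,s4}.
s3 →ε {s1}; add s1.
ε-closure = {s1,s3,s4}.

{s1,s3,s4}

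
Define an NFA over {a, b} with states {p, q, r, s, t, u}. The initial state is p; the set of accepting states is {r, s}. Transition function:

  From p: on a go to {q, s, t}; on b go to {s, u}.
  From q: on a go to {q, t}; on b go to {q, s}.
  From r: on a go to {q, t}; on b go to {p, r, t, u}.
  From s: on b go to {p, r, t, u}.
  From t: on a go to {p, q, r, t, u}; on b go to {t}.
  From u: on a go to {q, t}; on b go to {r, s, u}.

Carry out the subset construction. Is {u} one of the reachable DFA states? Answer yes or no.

no

Start state of the DFA: {p}.
{p} --a--> {q, s, t}  [new]
{p} --b--> {s, u}  [new]
{q, s, t} --a--> {p, q, r, t, u}  [new]
{q, s, t} --b--> {p, q, r, s, t, u}  [new]
{s, u} --a--> {q, t}  [new]
{s, u} --b--> {p, r, s, t, u}  [new]
{p, q, r, t, u} --a--> {p, q, r, s, t, u}  [seen]
{p, q, r, t, u} --b--> {p, q, r, s, t, u}  [seen]
{p, q, r, s, t, u} --a--> {p, q, r, s, t, u}  [seen]
{p, q, r, s, t, u} --b--> {p, q, r, s, t, u}  [seen]
{q, t} --a--> {p, q, r, t, u}  [seen]
{q, t} --b--> {q, s, t}  [seen]
{p, r, s, t, u} --a--> {p, q, r, s, t, u}  [seen]
{p, r, s, t, u} --b--> {p, r, s, t, u}  [seen]
Reachable DFA states: {p}, {q, s, t}, {s, u}, {p, q, r, t, u}, {p, q, r, s, t, u}, {q, t}, {p, r, s, t, u}.
{u} is not among them.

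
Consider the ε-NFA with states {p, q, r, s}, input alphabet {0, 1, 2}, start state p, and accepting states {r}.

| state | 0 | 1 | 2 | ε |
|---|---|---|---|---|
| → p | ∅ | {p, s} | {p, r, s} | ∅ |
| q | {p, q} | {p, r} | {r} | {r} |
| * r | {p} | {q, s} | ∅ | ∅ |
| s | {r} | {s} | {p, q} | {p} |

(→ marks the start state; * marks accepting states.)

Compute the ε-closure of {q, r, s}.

{p, q, r, s}

Begin with {q, r, s}.
s →ε {p}; add p.
ε-closure = {p, q, r, s}.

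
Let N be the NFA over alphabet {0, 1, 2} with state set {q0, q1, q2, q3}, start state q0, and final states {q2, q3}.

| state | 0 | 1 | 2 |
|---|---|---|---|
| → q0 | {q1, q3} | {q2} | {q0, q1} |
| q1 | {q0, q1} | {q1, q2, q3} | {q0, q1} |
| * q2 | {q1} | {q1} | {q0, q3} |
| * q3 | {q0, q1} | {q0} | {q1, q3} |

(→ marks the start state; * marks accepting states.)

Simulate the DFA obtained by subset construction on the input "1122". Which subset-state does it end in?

{q0, q1}

Start: {q0}.
δ(q0,1) = {q2}.
Union: {q2}.
After 1: {q2}.
δ(q2,1) = {q1}.
Union: {q1}.
After 1: {q1}.
δ(q1,2) = {q0, q1}.
Union: {q0, q1}.
After 2: {q0, q1}.
δ(q0,2) = {q0, q1}; δ(q1,2) = {q0, q1}.
Union: {q0, q1}.
After 2: {q0, q1}.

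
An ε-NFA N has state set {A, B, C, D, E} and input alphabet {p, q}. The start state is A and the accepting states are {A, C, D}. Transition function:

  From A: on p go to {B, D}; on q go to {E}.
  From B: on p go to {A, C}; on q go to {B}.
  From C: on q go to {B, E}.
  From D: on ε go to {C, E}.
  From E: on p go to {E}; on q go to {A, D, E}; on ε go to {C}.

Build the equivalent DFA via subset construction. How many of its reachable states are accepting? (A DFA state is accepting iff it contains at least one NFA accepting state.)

5

Start state of the DFA: {A} (ε-closure of the NFA start).
{A} --p--> {B, C, D, E}  [new]
{A} --q--> {C, E}  [new]
{B, C, D, E} --p--> {A, C, E}  [new]
{B, C, D, E} --q--> {A, B, C, D, E}  [new]
{C, E} --p--> {C, E}  [seen]
{C, E} --q--> {A, B, C, D, E}  [seen]
{A, C, E} --p--> {B, C, D, E}  [seen]
{A, C, E} --q--> {A, B, C, D, E}  [seen]
{A, B, C, D, E} --p--> {A, B, C, D, E}  [seen]
{A, B, C, D, E} --q--> {A, B, C, D, E}  [seen]
Reachable DFA states: {A}, {B, C, D, E}, {C, E}, {A, C, E}, {A, B, C, D, E}.
Accepting DFA states (contain an NFA accepting state): {A}, {B, C, D, E}, {C, E}, {A, C, E}, {A, B, C, D, E}.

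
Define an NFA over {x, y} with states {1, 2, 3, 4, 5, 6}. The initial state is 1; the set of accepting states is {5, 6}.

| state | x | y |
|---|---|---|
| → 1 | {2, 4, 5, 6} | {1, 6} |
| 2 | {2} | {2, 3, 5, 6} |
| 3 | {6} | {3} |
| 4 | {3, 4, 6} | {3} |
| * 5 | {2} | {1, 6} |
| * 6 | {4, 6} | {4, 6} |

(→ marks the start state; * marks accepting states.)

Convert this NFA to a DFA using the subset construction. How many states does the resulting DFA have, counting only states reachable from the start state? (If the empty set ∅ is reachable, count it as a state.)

8

Start state of the DFA: {1}.
{1} --x--> {2, 4, 5, 6}  [new]
{1} --y--> {1, 6}  [new]
{2, 4, 5, 6} --x--> {2, 3, 4, 6}  [new]
{2, 4, 5, 6} --y--> {1, 2, 3, 4, 5, 6}  [new]
{1, 6} --x--> {2, 4, 5, 6}  [seen]
{1, 6} --y--> {1, 4, 6}  [new]
{2, 3, 4, 6} --x--> {2, 3, 4, 6}  [seen]
{2, 3, 4, 6} --y--> {2, 3, 4, 5, 6}  [new]
{1, 2, 3, 4, 5, 6} --x--> {2, 3, 4, 5, 6}  [seen]
{1, 2, 3, 4, 5, 6} --y--> {1, 2, 3, 4, 5, 6}  [seen]
{1, 4, 6} --x--> {2, 3, 4, 5, 6}  [seen]
{1, 4, 6} --y--> {1, 3, 4, 6}  [new]
{2, 3, 4, 5, 6} --x--> {2, 3, 4, 6}  [seen]
{2, 3, 4, 5, 6} --y--> {1, 2, 3, 4, 5, 6}  [seen]
{1, 3, 4, 6} --x--> {2, 3, 4, 5, 6}  [seen]
{1, 3, 4, 6} --y--> {1, 3, 4, 6}  [seen]
Reachable DFA states: {1}, {2, 4, 5, 6}, {1, 6}, {2, 3, 4, 6}, {1, 2, 3, 4, 5, 6}, {1, 4, 6}, {2, 3, 4, 5, 6}, {1, 3, 4, 6}.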